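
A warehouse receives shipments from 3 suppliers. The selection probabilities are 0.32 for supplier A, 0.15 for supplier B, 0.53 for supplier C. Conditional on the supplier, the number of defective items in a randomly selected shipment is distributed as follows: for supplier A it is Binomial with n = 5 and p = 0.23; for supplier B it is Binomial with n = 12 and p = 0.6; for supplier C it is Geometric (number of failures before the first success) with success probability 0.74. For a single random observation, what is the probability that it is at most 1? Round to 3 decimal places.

0.710

Conditional on each supplier, P(X ≤ 1): A: 0.674938; B: 0.000318767; C: 0.9324.
By total probability, P(X ≤ 1) = 0.32·0.674938 + 0.15·0.000318767 + 0.53·0.9324 = 0.7102.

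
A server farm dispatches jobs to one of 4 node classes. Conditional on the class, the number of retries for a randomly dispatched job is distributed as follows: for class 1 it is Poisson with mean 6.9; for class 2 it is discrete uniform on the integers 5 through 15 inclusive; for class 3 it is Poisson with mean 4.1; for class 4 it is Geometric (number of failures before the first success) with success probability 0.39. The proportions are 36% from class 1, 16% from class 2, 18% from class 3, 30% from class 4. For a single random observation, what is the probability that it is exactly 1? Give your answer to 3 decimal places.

Conditional on each class, P(X = 1): 1: 0.00695372; 2: 0; 3: 0.067948; 4: 0.2379.
By total probability, P(X = 1) = 0.36·0.00695372 + 0.16·0 + 0.18·0.067948 + 0.3·0.2379 = 0.086104.

0.086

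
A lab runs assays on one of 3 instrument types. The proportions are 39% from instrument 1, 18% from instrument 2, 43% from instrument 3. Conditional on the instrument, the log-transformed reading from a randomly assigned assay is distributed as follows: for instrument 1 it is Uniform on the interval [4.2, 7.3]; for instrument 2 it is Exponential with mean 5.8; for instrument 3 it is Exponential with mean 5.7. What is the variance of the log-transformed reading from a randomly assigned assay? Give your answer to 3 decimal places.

20.340

Per component, 1: μ=5.75, E[X²]=33.8633; 2: μ=5.8, E[X²]=67.28; 3: μ=5.7, E[X²]=64.98.
E[X] = 0.39·5.75 + 0.18·5.8 + 0.43·5.7 = 5.7375.
E[X²] = 0.39·33.8633 + 0.18·67.28 + 0.43·64.98 = 53.2585.
Var(X) = E[X²] − (E[X])² = 53.2585 − 32.9189 = 20.3396.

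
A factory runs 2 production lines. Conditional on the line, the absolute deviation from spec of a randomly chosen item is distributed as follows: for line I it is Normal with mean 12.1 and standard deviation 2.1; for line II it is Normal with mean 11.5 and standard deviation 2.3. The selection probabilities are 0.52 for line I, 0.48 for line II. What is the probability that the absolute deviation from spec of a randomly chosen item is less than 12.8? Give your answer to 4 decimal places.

0.6706

Conditional on each line, P(X < 12.8): I: 0.630559; II: 0.714037.
By total probability, P(X < 12.8) = 0.52·0.630559 + 0.48·0.714037 = 0.670628.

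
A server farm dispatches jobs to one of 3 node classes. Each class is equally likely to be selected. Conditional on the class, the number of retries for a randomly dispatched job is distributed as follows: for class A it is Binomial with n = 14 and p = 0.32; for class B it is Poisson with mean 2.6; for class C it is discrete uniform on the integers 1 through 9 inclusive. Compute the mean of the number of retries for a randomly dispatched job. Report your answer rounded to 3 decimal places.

4.027

Component means — A: 4.48; B: 2.6; C: 5.
E[X] = 0.333333·4.48 + 0.333333·2.6 + 0.333333·5 = 4.02667.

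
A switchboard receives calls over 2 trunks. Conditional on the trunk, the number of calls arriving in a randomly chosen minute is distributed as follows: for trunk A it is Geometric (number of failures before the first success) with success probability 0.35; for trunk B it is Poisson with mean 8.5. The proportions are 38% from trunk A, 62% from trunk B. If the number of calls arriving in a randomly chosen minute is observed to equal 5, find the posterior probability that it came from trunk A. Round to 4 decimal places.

0.2486

Likelihoods P(X=5 | ·): A: 0.0406102; B: 0.0752333.
Posterior ∝ prior × likelihood. Numerator for A: 0.38·0.0406102 = 0.0154319.
Normalizing constant: 0.38·0.0406102 + 0.62·0.0752333 = 0.0620765.
P(A | observation) = 0.0154319 / 0.0620765 = 0.248594.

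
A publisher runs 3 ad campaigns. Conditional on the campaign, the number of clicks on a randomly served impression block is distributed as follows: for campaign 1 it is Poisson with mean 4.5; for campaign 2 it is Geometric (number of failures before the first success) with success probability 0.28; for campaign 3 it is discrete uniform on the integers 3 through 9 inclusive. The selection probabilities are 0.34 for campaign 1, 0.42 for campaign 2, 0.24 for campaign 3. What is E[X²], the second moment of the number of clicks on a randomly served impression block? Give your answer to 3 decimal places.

For each component E[X²] = Var + (mean)², giving 1: 24.75; 2: 15.7959; 3: 40.
Overall E[X²] = 0.34·24.75 + 0.42·15.7959 + 0.24·40 = 24.6493.

24.649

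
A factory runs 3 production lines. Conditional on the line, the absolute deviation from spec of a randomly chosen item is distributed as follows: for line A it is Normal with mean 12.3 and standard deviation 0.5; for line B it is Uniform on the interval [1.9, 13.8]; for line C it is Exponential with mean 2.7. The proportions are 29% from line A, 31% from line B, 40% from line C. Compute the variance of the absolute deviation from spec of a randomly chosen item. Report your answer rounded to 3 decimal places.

Per component, A: μ=12.3, E[X²]=151.54; B: μ=7.85, E[X²]=73.4233; C: μ=2.7, E[X²]=14.58.
E[X] = 0.29·12.3 + 0.31·7.85 + 0.4·2.7 = 7.0805.
E[X²] = 0.29·151.54 + 0.31·73.4233 + 0.4·14.58 = 72.5398.
Var(X) = E[X²] − (E[X])² = 72.5398 − 50.1335 = 22.4064.

22.406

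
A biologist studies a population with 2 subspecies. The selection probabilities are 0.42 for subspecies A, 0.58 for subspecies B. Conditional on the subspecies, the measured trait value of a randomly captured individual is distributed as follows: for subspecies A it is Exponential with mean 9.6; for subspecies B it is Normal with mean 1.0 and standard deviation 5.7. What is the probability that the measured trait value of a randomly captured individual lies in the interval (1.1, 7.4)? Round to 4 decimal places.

Conditional on each subspecies, P(1.1 < X < 7.4): A: 0.42911; B: 0.362242.
By total probability, P(1.1 < X < 7.4) = 0.42·0.42911 + 0.58·0.362242 = 0.390326.

0.3903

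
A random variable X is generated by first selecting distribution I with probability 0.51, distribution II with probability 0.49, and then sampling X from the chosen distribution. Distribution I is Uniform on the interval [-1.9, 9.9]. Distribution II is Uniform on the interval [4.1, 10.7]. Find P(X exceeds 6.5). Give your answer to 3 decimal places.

0.459

Conditional on each component, P(X > 6.5): I: 0.288136; II: 0.636364.
By total probability, P(X > 6.5) = 0.51·0.288136 + 0.49·0.636364 = 0.458767.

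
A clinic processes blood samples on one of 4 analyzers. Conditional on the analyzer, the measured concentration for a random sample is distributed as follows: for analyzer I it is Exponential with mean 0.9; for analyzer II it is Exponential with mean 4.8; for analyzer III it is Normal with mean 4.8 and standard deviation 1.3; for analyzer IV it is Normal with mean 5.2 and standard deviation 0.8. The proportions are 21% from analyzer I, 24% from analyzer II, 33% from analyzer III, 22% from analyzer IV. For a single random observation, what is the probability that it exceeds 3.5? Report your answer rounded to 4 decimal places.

0.6140

Conditional on each analyzer, P(X > 3.5): I: 0.0204681; II: 0.482311; III: 0.841345; IV: 0.983207.
By total probability, P(X > 3.5) = 0.21·0.0204681 + 0.24·0.482311 + 0.33·0.841345 + 0.22·0.983207 = 0.614002.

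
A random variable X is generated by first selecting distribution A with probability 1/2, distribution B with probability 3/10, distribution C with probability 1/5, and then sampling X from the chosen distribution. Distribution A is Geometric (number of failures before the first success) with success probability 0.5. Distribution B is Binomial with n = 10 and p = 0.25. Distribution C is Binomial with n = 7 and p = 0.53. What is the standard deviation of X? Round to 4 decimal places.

Per component, A: μ=1, E[X²]=3; B: μ=2.5, E[X²]=8.125; C: μ=3.71, E[X²]=15.5078.
E[X] = 0.5·1 + 0.3·2.5 + 0.2·3.71 = 1.992.
E[X²] = 0.5·3 + 0.3·8.125 + 0.2·15.5078 = 7.03906.
Var(X) = E[X²] − (E[X])² = 7.03906 − 3.96806 = 3.071.
SD(X) = √3.071 = 1.75243.

1.7524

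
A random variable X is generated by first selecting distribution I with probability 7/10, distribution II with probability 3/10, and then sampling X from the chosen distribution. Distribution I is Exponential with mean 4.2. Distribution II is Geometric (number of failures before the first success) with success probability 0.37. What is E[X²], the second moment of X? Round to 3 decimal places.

For each component E[X²] = Var + (mean)², giving I: 35.28; II: 7.5011.
Overall E[X²] = 0.7·35.28 + 0.3·7.5011 = 26.9463.

26.946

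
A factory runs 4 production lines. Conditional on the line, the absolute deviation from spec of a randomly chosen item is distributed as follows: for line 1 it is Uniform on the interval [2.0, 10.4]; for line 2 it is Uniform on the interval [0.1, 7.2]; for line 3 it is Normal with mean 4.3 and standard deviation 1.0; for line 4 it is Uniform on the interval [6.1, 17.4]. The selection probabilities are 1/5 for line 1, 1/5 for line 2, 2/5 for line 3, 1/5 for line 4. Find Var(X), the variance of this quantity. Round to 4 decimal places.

13.4237

Per component, 1: μ=6.2, E[X²]=44.32; 2: μ=3.65, E[X²]=17.5233; 3: μ=4.3, E[X²]=19.49; 4: μ=11.75, E[X²]=148.703.
E[X] = 0.2·6.2 + 0.2·3.65 + 0.4·4.3 + 0.2·11.75 = 6.04.
E[X²] = 0.2·44.32 + 0.2·17.5233 + 0.4·19.49 + 0.2·148.703 = 49.9053.
Var(X) = E[X²] − (E[X])² = 49.9053 − 36.4816 = 13.4237.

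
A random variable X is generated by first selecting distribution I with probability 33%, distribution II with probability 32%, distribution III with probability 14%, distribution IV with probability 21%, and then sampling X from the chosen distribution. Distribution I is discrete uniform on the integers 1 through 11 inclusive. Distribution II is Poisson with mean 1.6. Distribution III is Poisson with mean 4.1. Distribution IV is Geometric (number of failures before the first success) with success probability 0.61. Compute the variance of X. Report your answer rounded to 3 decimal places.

9.503

Per component, I: μ=6, E[X²]=46; II: μ=1.6, E[X²]=4.16; III: μ=4.1, E[X²]=20.91; IV: μ=0.639344, E[X²]=1.45687.
E[X] = 0.33·6 + 0.32·1.6 + 0.14·4.1 + 0.21·0.639344 = 3.20026.
E[X²] = 0.33·46 + 0.32·4.16 + 0.14·20.91 + 0.21·1.45687 = 19.7445.
Var(X) = E[X²] − (E[X])² = 19.7445 − 10.2417 = 9.50286.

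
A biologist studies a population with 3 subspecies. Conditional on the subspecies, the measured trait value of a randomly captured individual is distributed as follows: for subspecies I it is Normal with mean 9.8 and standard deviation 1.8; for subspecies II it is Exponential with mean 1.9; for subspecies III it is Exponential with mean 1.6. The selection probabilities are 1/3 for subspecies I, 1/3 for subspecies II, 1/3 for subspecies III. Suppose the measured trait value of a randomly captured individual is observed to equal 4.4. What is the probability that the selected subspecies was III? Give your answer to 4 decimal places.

Likelihoods f(4.4 | ·): I: 0.00246214; II: 0.0519412; III: 0.0399549.
Posterior ∝ prior × likelihood. Numerator for III: 0.333333·0.0399549 = 0.0133183.
Normalizing constant: 0.333333·0.00246214 + 0.333333·0.0519412 + 0.333333·0.0399549 = 0.0314527.
P(III | observation) = 0.0133183 / 0.0314527 = 0.423439.

0.4234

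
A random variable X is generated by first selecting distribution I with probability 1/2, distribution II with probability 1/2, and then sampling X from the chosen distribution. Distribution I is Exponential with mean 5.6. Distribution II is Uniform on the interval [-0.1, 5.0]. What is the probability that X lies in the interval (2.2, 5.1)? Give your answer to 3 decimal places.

0.411

Conditional on each component, P(2.2 < X < 5.1): I: 0.272888; II: 0.54902.
By total probability, P(2.2 < X < 5.1) = 0.5·0.272888 + 0.5·0.54902 = 0.410954.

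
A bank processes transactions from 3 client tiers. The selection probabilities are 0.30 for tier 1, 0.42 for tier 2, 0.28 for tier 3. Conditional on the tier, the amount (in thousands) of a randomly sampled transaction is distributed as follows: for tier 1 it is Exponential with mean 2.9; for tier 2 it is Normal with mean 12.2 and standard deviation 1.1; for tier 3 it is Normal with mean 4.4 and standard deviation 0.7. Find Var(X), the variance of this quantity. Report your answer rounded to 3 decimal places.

21.410

Per component, 1: μ=2.9, E[X²]=16.82; 2: μ=12.2, E[X²]=150.05; 3: μ=4.4, E[X²]=19.85.
E[X] = 0.3·2.9 + 0.42·12.2 + 0.28·4.4 = 7.226.
E[X²] = 0.3·16.82 + 0.42·150.05 + 0.28·19.85 = 73.625.
Var(X) = E[X²] − (E[X])² = 73.625 − 52.2151 = 21.4099.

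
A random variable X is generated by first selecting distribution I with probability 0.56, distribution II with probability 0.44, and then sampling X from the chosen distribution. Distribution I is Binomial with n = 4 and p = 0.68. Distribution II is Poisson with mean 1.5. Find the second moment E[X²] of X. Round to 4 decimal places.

6.2805

For each component E[X²] = Var + (mean)², giving I: 8.2688; II: 3.75.
Overall E[X²] = 0.56·8.2688 + 0.44·3.75 = 6.28053.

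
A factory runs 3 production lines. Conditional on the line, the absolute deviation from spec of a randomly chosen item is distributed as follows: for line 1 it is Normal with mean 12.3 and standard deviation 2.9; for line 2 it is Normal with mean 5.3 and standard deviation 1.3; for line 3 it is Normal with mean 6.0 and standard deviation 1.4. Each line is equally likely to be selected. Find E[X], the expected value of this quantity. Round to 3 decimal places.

Component means — 1: 12.3; 2: 5.3; 3: 6.
E[X] = 0.333333·12.3 + 0.333333·5.3 + 0.333333·6 = 7.86667.

7.867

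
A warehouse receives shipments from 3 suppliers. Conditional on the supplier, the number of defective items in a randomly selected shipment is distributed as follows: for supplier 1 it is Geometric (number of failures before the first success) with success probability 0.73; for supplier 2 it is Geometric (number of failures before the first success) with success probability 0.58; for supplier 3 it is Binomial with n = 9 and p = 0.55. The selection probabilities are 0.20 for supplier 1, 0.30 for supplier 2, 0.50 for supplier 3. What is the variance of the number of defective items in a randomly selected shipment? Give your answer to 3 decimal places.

6.374

Per component, 1: μ=0.369863, E[X²]=0.64346; 2: μ=0.724138, E[X²]=1.77289; 3: μ=4.95, E[X²]=26.73.
E[X] = 0.2·0.369863 + 0.3·0.724138 + 0.5·4.95 = 2.76621.
E[X²] = 0.2·0.64346 + 0.3·1.77289 + 0.5·26.73 = 14.0256.
Var(X) = E[X²] − (E[X])² = 14.0256 − 7.65194 = 6.37362.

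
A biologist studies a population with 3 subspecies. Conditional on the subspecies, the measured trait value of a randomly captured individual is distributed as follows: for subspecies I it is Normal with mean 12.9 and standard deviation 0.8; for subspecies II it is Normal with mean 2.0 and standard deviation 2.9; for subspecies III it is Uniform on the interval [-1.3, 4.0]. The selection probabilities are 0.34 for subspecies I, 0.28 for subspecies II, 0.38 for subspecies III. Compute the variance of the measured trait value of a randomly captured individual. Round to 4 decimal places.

32.0532

Per component, I: μ=12.9, E[X²]=167.05; II: μ=2, E[X²]=12.41; III: μ=1.35, E[X²]=4.16333.
E[X] = 0.34·12.9 + 0.28·2 + 0.38·1.35 = 5.459.
E[X²] = 0.34·167.05 + 0.28·12.41 + 0.38·4.16333 = 61.8539.
Var(X) = E[X²] − (E[X])² = 61.8539 − 29.8007 = 32.0532.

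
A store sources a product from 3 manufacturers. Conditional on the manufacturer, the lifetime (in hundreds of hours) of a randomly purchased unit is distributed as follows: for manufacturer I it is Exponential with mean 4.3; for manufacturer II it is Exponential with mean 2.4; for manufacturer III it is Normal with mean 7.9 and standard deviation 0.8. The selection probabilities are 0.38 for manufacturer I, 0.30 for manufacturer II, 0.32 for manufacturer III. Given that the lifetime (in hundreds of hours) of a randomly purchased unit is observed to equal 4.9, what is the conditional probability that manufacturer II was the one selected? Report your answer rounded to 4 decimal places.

Likelihoods f(4.9 | ·): I: 0.0744111; II: 0.0540884; III: 0.000440745.
Posterior ∝ prior × likelihood. Numerator for II: 0.3·0.0540884 = 0.0162265.
Normalizing constant: 0.38·0.0744111 + 0.3·0.0540884 + 0.32·0.000440745 = 0.0446438.
P(II | observation) = 0.0162265 / 0.0446438 = 0.363467.

0.3635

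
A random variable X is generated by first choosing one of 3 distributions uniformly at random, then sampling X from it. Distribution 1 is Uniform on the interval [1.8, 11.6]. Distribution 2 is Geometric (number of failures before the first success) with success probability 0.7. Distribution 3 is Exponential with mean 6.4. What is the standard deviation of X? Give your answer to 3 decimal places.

4.987

Per component, 1: μ=6.7, E[X²]=52.8933; 2: μ=0.428571, E[X²]=0.795918; 3: μ=6.4, E[X²]=81.92.
E[X] = 0.333333·6.7 + 0.333333·0.428571 + 0.333333·6.4 = 4.50952.
E[X²] = 0.333333·52.8933 + 0.333333·0.795918 + 0.333333·81.92 = 45.2031.
Var(X) = E[X²] − (E[X])² = 45.2031 − 20.3358 = 24.8673.
SD(X) = √24.8673 = 4.98671.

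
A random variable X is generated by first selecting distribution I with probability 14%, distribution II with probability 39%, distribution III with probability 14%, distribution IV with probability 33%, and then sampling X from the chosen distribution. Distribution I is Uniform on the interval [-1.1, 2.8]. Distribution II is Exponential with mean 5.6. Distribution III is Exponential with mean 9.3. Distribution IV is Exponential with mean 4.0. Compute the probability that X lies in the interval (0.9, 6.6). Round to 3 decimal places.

Conditional on each component, P(0.9 < X < 6.6): I: 0.487179; II: 0.543817; III: 0.415958; IV: 0.606466.
By total probability, P(0.9 < X < 6.6) = 0.14·0.487179 + 0.39·0.543817 + 0.14·0.415958 + 0.33·0.606466 = 0.538662.

0.539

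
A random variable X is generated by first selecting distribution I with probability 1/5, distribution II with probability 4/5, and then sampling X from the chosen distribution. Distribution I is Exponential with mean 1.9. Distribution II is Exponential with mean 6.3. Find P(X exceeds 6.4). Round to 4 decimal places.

Conditional on each component, P(X > 6.4): I: 0.034444; II: 0.362086.
By total probability, P(X > 6.4) = 0.2·0.034444 + 0.8·0.362086 = 0.296558.

0.2966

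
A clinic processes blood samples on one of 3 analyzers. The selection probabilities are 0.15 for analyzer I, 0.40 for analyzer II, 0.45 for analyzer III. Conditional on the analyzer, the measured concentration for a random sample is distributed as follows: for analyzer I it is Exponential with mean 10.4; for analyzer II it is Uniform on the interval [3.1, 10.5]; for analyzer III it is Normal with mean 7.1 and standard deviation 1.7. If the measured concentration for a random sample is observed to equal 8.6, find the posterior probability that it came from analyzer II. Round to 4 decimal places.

0.4098

Likelihoods f(8.6 | ·): I: 0.042057; II: 0.135135; III: 0.159002.
Posterior ∝ prior × likelihood. Numerator for II: 0.4·0.135135 = 0.0540541.
Normalizing constant: 0.15·0.042057 + 0.4·0.135135 + 0.45·0.159002 = 0.131913.
P(II | observation) = 0.0540541 / 0.131913 = 0.409769.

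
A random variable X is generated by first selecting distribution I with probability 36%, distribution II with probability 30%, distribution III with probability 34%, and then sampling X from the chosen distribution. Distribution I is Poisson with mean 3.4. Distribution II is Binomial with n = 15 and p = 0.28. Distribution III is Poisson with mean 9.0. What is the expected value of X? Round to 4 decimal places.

5.5440

Component means — I: 3.4; II: 4.2; III: 9.
E[X] = 0.36·3.4 + 0.3·4.2 + 0.34·9 = 5.544.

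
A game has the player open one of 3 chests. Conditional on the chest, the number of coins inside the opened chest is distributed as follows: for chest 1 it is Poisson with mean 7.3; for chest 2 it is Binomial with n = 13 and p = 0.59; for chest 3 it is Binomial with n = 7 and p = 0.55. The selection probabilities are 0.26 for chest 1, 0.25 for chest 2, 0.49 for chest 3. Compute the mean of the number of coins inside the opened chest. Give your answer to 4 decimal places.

Component means — 1: 7.3; 2: 7.67; 3: 3.85.
E[X] = 0.26·7.3 + 0.25·7.67 + 0.49·3.85 = 5.702.

5.7020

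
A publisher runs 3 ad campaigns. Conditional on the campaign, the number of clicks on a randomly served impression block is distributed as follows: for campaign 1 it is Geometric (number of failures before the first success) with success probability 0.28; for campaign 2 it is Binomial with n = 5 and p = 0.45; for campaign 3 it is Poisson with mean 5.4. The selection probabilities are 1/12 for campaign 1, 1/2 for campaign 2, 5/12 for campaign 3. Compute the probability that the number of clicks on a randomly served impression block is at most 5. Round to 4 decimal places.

0.7993

Conditional on each campaign, P(X ≤ 5): 1: 0.860686; 2: 1; 3: 0.546132.
By total probability, P(X ≤ 5) = 0.0833333·0.860686 + 0.5·1 + 0.416667·0.546132 = 0.799279.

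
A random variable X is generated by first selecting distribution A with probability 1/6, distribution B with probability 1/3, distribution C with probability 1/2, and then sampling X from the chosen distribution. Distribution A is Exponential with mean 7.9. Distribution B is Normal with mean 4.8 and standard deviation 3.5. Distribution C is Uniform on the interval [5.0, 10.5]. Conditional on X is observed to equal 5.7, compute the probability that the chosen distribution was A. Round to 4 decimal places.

Likelihoods f(5.7 | ·): A: 0.0615207; B: 0.110277; C: 0.181818.
Posterior ∝ prior × likelihood. Numerator for A: 0.166667·0.0615207 = 0.0102534.
Normalizing constant: 0.166667·0.0615207 + 0.333333·0.110277 + 0.5·0.181818 = 0.137921.
P(A | observation) = 0.0102534 / 0.137921 = 0.0743427.

0.0743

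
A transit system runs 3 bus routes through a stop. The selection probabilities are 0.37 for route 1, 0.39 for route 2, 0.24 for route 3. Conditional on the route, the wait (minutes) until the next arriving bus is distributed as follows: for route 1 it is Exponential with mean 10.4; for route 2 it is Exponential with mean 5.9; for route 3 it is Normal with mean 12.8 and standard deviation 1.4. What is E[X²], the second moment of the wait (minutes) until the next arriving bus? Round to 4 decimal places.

146.9822

For each component E[X²] = Var + (mean)², giving 1: 216.32; 2: 69.62; 3: 165.8.
Overall E[X²] = 0.37·216.32 + 0.39·69.62 + 0.24·165.8 = 146.982.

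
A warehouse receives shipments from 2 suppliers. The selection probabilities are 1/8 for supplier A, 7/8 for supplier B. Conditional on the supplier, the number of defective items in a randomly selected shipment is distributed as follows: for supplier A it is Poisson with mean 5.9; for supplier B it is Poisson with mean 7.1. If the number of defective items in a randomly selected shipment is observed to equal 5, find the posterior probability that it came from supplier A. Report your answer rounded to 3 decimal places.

Likelihoods P(X=5 | ·): A: 0.163208; B: 0.124057.
Posterior ∝ prior × likelihood. Numerator for A: 0.125·0.163208 = 0.020401.
Normalizing constant: 0.125·0.163208 + 0.875·0.124057 = 0.12895.
P(A | observation) = 0.020401 / 0.12895 = 0.158208.

0.158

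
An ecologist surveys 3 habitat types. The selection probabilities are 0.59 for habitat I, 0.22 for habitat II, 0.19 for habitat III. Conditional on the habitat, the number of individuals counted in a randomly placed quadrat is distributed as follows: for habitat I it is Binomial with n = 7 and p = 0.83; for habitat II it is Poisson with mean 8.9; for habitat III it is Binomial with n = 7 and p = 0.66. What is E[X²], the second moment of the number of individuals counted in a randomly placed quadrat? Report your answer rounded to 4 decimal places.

44.2369

For each component E[X²] = Var + (mean)², giving I: 34.7438; II: 88.11; III: 22.9152.
Overall E[X²] = 0.59·34.7438 + 0.22·88.11 + 0.19·22.9152 = 44.2369.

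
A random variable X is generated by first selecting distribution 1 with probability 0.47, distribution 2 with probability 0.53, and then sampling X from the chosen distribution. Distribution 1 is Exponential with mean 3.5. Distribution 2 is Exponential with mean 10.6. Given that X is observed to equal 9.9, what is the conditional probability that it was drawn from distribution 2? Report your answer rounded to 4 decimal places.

0.7123

Likelihoods f(9.9 | ·): 1: 0.0168849; 2: 0.0370749.
Posterior ∝ prior × likelihood. Numerator for 2: 0.53·0.0370749 = 0.0196497.
Normalizing constant: 0.47·0.0168849 + 0.53·0.0370749 = 0.0275856.
P(2 | observation) = 0.0196497 / 0.0275856 = 0.712317.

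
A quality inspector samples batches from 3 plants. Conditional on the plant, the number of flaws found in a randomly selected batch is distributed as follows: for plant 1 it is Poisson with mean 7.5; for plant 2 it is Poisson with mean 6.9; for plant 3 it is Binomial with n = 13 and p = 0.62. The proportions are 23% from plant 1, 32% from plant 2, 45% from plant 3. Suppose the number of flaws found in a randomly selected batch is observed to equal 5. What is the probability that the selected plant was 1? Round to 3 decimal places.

0.279

Likelihoods P(X=5 | ·): 1: 0.109375; 2: 0.131351; 3: 0.0512632.
Posterior ∝ prior × likelihood. Numerator for 1: 0.23·0.109375 = 0.0251562.
Normalizing constant: 0.23·0.109375 + 0.32·0.131351 + 0.45·0.0512632 = 0.0902568.
P(1 | observation) = 0.0251562 / 0.0902568 = 0.278718.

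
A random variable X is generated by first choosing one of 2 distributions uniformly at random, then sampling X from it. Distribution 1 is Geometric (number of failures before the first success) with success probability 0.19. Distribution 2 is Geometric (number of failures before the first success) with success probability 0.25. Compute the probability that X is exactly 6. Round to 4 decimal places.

0.0491

Conditional on each component, P(X = 6): 1: 0.0536616; 2: 0.0444946.
By total probability, P(X = 6) = 0.5·0.0536616 + 0.5·0.0444946 = 0.0490781.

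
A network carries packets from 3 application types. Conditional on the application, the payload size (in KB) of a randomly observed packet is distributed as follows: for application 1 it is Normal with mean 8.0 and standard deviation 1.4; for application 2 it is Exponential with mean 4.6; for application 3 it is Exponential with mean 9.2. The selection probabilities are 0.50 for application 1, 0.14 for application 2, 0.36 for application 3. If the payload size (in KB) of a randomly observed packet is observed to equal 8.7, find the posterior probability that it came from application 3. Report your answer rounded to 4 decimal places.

0.1044

Likelihoods f(8.7 | ·): 1: 0.251475; 2: 0.0327989; 3: 0.0422202.
Posterior ∝ prior × likelihood. Numerator for 3: 0.36·0.0422202 = 0.0151993.
Normalizing constant: 0.5·0.251475 + 0.14·0.0327989 + 0.36·0.0422202 = 0.145529.
P(3 | observation) = 0.0151993 / 0.145529 = 0.104442.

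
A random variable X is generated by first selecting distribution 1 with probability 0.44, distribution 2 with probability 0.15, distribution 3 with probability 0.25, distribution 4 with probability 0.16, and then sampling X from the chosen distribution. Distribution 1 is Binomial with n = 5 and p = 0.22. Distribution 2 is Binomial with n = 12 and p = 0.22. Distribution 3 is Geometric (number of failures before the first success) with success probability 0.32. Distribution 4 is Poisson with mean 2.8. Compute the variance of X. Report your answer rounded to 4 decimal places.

3.2989

Per component, 1: μ=1.1, E[X²]=2.068; 2: μ=2.64, E[X²]=9.0288; 3: μ=2.125, E[X²]=11.1562; 4: μ=2.8, E[X²]=10.64.
E[X] = 0.44·1.1 + 0.15·2.64 + 0.25·2.125 + 0.16·2.8 = 1.85925.
E[X²] = 0.44·2.068 + 0.15·9.0288 + 0.25·11.1562 + 0.16·10.64 = 6.7557.
Var(X) = E[X²] − (E[X])² = 6.7557 − 3.45681 = 3.29889.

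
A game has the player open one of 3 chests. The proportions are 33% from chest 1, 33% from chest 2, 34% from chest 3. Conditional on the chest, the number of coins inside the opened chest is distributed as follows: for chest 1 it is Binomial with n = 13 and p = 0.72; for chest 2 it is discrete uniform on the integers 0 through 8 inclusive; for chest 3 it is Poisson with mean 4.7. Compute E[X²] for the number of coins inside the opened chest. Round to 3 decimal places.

46.365

For each component E[X²] = Var + (mean)², giving 1: 90.2304; 2: 22.6667; 3: 26.79.
Overall E[X²] = 0.33·90.2304 + 0.33·22.6667 + 0.34·26.79 = 46.3646.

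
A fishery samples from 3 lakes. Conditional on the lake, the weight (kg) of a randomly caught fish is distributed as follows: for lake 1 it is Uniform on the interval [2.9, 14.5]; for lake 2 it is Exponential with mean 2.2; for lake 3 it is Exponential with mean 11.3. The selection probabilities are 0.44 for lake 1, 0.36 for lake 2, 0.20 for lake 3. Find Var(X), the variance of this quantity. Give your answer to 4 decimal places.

Per component, 1: μ=8.7, E[X²]=86.9033; 2: μ=2.2, E[X²]=9.68; 3: μ=11.3, E[X²]=255.38.
E[X] = 0.44·8.7 + 0.36·2.2 + 0.2·11.3 = 6.88.
E[X²] = 0.44·86.9033 + 0.36·9.68 + 0.2·255.38 = 92.7983.
Var(X) = E[X²] − (E[X])² = 92.7983 − 47.3344 = 45.4639.

45.4639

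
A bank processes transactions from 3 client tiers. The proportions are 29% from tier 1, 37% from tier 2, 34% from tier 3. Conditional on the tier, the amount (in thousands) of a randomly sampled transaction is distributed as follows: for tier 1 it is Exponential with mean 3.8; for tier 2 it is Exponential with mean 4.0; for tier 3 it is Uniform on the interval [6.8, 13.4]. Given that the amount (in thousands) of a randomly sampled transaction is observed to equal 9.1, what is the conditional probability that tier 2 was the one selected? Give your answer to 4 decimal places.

Likelihoods f(9.1 | ·): 1: 0.0239991; 2: 0.0256992; 3: 0.151515.
Posterior ∝ prior × likelihood. Numerator for 2: 0.37·0.0256992 = 0.00950871.
Normalizing constant: 0.29·0.0239991 + 0.37·0.0256992 + 0.34·0.151515 = 0.0679836.
P(2 | observation) = 0.00950871 / 0.0679836 = 0.139868.

0.1399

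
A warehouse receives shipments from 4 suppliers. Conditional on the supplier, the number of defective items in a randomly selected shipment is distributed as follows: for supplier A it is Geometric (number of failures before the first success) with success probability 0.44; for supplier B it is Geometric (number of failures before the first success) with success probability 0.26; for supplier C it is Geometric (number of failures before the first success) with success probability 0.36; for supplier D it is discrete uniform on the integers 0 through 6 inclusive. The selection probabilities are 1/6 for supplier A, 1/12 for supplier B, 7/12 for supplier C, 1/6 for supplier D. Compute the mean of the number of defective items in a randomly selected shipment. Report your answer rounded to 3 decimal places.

1.986

Component means — A: 1.27273; B: 2.84615; C: 1.77778; D: 3.
E[X] = 0.166667·1.27273 + 0.0833333·2.84615 + 0.583333·1.77778 + 0.166667·3 = 1.98634.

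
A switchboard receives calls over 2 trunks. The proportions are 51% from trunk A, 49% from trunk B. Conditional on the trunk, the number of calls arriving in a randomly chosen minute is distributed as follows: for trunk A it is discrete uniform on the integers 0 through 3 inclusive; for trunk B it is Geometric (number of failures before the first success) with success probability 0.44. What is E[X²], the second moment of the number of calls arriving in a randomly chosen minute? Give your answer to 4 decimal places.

3.9961

For each component E[X²] = Var + (mean)², giving A: 3.5; B: 4.5124.
Overall E[X²] = 0.51·3.5 + 0.49·4.5124 = 3.99607.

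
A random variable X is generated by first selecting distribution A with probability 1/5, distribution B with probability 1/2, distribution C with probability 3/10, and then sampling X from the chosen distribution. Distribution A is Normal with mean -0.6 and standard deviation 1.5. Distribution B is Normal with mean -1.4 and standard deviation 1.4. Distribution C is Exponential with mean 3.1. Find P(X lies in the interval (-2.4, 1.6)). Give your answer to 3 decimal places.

0.657

Conditional on each component, P(-2.4 < X < 1.6): A: 0.813697; B: 0.746412; C: 0.403174.
By total probability, P(-2.4 < X < 1.6) = 0.2·0.813697 + 0.5·0.746412 + 0.3·0.403174 = 0.656898.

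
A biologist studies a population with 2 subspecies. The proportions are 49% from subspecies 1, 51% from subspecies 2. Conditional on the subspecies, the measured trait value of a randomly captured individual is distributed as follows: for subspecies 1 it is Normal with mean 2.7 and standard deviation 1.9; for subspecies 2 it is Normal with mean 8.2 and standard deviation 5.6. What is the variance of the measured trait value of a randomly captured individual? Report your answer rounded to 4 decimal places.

Per component, 1: μ=2.7, E[X²]=10.9; 2: μ=8.2, E[X²]=98.6.
E[X] = 0.49·2.7 + 0.51·8.2 = 5.505.
E[X²] = 0.49·10.9 + 0.51·98.6 = 55.627.
Var(X) = E[X²] − (E[X])² = 55.627 − 30.305 = 25.322.

25.3220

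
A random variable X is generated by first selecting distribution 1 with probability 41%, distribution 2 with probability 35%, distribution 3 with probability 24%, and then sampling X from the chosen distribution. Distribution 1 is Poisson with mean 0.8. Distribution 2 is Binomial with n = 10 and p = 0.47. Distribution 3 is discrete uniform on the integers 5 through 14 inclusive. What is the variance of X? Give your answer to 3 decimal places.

Per component, 1: μ=0.8, E[X²]=1.44; 2: μ=4.7, E[X²]=24.581; 3: μ=9.5, E[X²]=98.5.
E[X] = 0.41·0.8 + 0.35·4.7 + 0.24·9.5 = 4.253.
E[X²] = 0.41·1.44 + 0.35·24.581 + 0.24·98.5 = 32.8337.
Var(X) = E[X²] − (E[X])² = 32.8337 − 18.088 = 14.7457.

14.746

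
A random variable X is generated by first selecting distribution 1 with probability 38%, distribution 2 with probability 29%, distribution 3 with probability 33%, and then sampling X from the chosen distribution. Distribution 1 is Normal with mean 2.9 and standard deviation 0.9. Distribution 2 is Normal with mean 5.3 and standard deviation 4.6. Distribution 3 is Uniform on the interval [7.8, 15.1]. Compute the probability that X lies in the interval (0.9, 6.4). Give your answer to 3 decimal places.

0.498

Conditional on each component, P(0.9 < X < 6.4): 1: 0.986816; 2: 0.425093; 3: 0.
By total probability, P(0.9 < X < 6.4) = 0.38·0.986816 + 0.29·0.425093 + 0.33·0 = 0.498267.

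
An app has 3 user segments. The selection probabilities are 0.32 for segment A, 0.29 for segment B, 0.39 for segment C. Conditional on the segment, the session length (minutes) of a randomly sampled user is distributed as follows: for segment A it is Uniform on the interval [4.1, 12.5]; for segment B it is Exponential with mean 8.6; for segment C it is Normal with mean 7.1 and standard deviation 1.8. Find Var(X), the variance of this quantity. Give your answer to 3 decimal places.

Per component, A: μ=8.3, E[X²]=74.77; B: μ=8.6, E[X²]=147.92; C: μ=7.1, E[X²]=53.65.
E[X] = 0.32·8.3 + 0.29·8.6 + 0.39·7.1 = 7.919.
E[X²] = 0.32·74.77 + 0.29·147.92 + 0.39·53.65 = 87.7467.
Var(X) = E[X²] − (E[X])² = 87.7467 − 62.7106 = 25.0361.

25.036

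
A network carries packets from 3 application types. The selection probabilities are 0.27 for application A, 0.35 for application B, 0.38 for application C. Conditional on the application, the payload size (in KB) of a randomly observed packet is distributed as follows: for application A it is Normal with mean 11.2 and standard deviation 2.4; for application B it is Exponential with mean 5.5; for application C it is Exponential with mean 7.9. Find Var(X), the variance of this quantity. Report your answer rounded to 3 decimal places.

40.812

Per component, A: μ=11.2, E[X²]=131.2; B: μ=5.5, E[X²]=60.5; C: μ=7.9, E[X²]=124.82.
E[X] = 0.27·11.2 + 0.35·5.5 + 0.38·7.9 = 7.951.
E[X²] = 0.27·131.2 + 0.35·60.5 + 0.38·124.82 = 104.031.
Var(X) = E[X²] − (E[X])² = 104.031 − 63.2184 = 40.8122.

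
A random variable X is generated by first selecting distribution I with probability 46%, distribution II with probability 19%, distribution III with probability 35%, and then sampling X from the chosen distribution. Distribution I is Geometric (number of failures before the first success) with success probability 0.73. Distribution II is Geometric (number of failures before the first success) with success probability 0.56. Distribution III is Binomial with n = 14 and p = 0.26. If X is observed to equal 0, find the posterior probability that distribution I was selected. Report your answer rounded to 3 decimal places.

0.751

Likelihoods P(X=0 | ·): I: 0.73; II: 0.56; III: 0.0147654.
Posterior ∝ prior × likelihood. Numerator for I: 0.46·0.73 = 0.3358.
Normalizing constant: 0.46·0.73 + 0.19·0.56 + 0.35·0.0147654 = 0.447368.
P(I | observation) = 0.3358 / 0.447368 = 0.750613.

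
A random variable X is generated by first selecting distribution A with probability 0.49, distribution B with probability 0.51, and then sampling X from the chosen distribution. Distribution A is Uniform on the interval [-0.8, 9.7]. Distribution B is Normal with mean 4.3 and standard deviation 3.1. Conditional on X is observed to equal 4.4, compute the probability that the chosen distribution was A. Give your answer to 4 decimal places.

Likelihoods f(4.4 | ·): A: 0.0952381; B: 0.128624.
Posterior ∝ prior × likelihood. Numerator for A: 0.49·0.0952381 = 0.0466667.
Normalizing constant: 0.49·0.0952381 + 0.51·0.128624 = 0.112265.
P(A | observation) = 0.0466667 / 0.112265 = 0.415683.

0.4157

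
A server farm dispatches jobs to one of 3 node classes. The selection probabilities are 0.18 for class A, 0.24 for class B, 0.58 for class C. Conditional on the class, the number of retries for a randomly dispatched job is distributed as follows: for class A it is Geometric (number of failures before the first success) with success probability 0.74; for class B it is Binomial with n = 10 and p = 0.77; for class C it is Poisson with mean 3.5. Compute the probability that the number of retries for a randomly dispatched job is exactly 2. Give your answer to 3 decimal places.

0.116

Conditional on each class, P(X = 2): A: 0.050024; B: 0.000208938; C: 0.184959.
By total probability, P(X = 2) = 0.18·0.050024 + 0.24·0.000208938 + 0.58·0.184959 = 0.116331.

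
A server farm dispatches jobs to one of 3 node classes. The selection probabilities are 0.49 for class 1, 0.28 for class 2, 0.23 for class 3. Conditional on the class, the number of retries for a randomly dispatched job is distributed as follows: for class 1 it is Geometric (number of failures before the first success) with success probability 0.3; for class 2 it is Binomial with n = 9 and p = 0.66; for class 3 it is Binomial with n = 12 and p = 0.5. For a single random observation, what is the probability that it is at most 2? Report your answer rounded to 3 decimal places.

Conditional on each class, P(X ≤ 2): 1: 0.657; 2: 0.00935798; 3: 0.0192871.
By total probability, P(X ≤ 2) = 0.49·0.657 + 0.28·0.00935798 + 0.23·0.0192871 = 0.328986.

0.329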